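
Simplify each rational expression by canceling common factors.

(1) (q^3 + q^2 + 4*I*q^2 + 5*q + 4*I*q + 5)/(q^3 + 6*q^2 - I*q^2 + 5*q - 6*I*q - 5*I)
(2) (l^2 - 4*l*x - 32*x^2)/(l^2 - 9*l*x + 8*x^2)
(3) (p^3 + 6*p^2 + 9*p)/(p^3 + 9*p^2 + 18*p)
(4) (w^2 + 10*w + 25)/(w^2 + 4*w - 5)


(1) = (q + 5*I)/(q + 5)
(2) = (-l - 4*x)/(-l + x)
(3) = (p + 3)/(p + 6)
(4) = (w + 5)/(w - 1)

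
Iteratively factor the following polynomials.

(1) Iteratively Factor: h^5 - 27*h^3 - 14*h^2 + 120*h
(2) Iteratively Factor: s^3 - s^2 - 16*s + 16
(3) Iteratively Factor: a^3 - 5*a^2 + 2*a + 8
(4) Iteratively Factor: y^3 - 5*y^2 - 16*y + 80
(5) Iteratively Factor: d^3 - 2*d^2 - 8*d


(1) = (h + 4)*(h^4 - 4*h^3 - 11*h^2 + 30*h) = (h - 2)*(h + 4)*(h^3 - 2*h^2 - 15*h) = h*(h - 2)*(h + 4)*(h^2 - 2*h - 15) = h*(h - 5)*(h - 2)*(h + 4)*(h + 3)
(2) = (s + 4)*(s^2 - 5*s + 4) = (s - 1)*(s + 4)*(s - 4)
(3) = (a - 2)*(a^2 - 3*a - 4) = (a - 4)*(a - 2)*(a + 1)
(4) = (y - 4)*(y^2 - y - 20) = (y - 4)*(y + 4)*(y - 5)
(5) = (d)*(d^2 - 2*d - 8) = d*(d + 2)*(d - 4)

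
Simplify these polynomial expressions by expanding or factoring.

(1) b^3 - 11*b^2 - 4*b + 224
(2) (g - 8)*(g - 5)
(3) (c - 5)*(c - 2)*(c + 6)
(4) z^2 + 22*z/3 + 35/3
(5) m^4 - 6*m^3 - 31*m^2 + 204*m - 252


(1) = (b - 8)*(b - 7)*(b + 4)
(2) = g^2 - 13*g + 40
(3) = c^3 - c^2 - 32*c + 60
(4) = (z + 7/3)*(z + 5)
(5) = (m - 7)*(m - 3)*(m - 2)*(m + 6)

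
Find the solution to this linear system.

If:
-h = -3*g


Then:
g = h/3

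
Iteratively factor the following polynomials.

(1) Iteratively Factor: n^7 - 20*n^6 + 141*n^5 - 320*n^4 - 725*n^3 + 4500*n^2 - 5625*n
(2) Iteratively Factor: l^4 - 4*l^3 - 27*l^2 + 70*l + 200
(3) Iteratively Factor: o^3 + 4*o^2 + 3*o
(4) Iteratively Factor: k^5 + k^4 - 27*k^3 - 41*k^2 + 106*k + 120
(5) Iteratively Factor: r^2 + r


(1) = (n - 5)*(n^6 - 15*n^5 + 66*n^4 + 10*n^3 - 675*n^2 + 1125*n) = (n - 5)^2*(n^5 - 10*n^4 + 16*n^3 + 90*n^2 - 225*n) = (n - 5)^2*(n + 3)*(n^4 - 13*n^3 + 55*n^2 - 75*n) = (n - 5)^3*(n + 3)*(n^3 - 8*n^2 + 15*n) = (n - 5)^3*(n - 3)*(n + 3)*(n^2 - 5*n) = n*(n - 5)^3*(n - 3)*(n + 3)*(n - 5)
(2) = (l - 5)*(l^3 + l^2 - 22*l - 40) = (l - 5)*(l + 4)*(l^2 - 3*l - 10) = (l - 5)*(l + 2)*(l + 4)*(l - 5)
(3) = (o)*(o^2 + 4*o + 3) = o*(o + 1)*(o + 3)
(4) = (k - 5)*(k^4 + 6*k^3 + 3*k^2 - 26*k - 24) = (k - 5)*(k + 1)*(k^3 + 5*k^2 - 2*k - 24) = (k - 5)*(k - 2)*(k + 1)*(k^2 + 7*k + 12) = (k - 5)*(k - 2)*(k + 1)*(k + 3)*(k + 4)
(5) = (r + 1)*(r)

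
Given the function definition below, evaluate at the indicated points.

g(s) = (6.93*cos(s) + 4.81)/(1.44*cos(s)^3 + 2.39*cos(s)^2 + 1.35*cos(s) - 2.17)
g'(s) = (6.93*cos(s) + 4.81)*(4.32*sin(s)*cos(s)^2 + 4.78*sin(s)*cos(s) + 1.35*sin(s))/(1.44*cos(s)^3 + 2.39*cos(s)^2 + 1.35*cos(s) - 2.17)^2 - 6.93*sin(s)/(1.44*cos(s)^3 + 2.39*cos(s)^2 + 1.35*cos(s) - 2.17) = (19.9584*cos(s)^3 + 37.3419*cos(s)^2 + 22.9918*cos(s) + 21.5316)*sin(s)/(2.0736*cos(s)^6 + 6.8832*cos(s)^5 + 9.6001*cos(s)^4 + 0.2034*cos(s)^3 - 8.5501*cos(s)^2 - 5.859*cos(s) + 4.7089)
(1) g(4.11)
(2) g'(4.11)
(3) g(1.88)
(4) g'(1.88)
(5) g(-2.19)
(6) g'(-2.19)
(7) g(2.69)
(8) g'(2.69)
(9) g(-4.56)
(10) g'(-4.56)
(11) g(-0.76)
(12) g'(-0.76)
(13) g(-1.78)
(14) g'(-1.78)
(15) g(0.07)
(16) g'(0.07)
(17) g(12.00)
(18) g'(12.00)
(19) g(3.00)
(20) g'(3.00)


(1) = -0.36
(2) = -2.35
(3) = -1.13
(4) = 2.88
(5) = -0.32
(6) = -2.33
(7) = 0.57
(8) = 1.16
(9) = -1.62
(10) = 3.44
(11) = 16.05
(12) = -120.09
(13) = -1.43
(14) = -3.19
(15) = 3.93
(16) = 0.80
(17) = 6.94
(18) = -18.08
(19) = 0.80
(20) = 0.34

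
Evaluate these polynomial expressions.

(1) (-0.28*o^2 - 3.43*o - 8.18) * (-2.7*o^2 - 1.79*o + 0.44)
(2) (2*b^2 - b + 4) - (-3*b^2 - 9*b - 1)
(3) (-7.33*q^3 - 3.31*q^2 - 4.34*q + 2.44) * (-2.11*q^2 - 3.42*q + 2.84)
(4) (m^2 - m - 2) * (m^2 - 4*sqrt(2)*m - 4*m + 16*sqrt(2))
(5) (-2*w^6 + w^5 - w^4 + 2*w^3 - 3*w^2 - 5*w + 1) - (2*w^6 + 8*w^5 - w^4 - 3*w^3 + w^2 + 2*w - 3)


(1) = 0.756*o^4 + 9.7622*o^3 + 28.1025*o^2 + 13.133*o - 3.5992
(2) = 5*b^2 + 8*b + 5
(3) = 15.4663*q^5 + 32.0527*q^4 - 0.3396*q^3 + 0.294*q^2 - 20.6704*q + 6.9296
(4) = m^4 - 4*sqrt(2)*m^3 - 5*m^3 + 2*m^2 + 20*sqrt(2)*m^2 - 8*sqrt(2)*m + 8*m - 32*sqrt(2)
(5) = -4*w^6 - 7*w^5 + 5*w^3 - 4*w^2 - 7*w + 4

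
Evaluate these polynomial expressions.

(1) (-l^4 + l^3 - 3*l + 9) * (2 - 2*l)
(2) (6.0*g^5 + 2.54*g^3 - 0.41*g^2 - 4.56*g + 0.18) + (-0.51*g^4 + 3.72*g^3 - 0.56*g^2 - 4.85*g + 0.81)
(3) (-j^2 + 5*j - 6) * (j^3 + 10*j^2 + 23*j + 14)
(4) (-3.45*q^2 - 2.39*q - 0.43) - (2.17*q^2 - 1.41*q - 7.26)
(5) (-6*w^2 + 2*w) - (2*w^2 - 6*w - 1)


(1) = 2*l^5 - 4*l^4 + 2*l^3 + 6*l^2 - 24*l + 18
(2) = 6.0*g^5 - 0.51*g^4 + 6.26*g^3 - 0.97*g^2 - 9.41*g + 0.99
(3) = -j^5 - 5*j^4 + 21*j^3 + 41*j^2 - 68*j - 84
(4) = -5.62*q^2 - 0.98*q + 6.83
(5) = -8*w^2 + 8*w + 1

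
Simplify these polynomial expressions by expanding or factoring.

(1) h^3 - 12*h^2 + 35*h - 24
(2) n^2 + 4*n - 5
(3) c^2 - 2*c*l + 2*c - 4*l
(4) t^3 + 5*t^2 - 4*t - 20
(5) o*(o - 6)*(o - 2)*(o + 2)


(1) = (h - 8)*(h - 3)*(h - 1)
(2) = (n - 1)*(n + 5)
(3) = (c + 2)*(c - 2*l)
(4) = (t - 2)*(t + 2)*(t + 5)
(5) = o^4 - 6*o^3 - 4*o^2 + 24*o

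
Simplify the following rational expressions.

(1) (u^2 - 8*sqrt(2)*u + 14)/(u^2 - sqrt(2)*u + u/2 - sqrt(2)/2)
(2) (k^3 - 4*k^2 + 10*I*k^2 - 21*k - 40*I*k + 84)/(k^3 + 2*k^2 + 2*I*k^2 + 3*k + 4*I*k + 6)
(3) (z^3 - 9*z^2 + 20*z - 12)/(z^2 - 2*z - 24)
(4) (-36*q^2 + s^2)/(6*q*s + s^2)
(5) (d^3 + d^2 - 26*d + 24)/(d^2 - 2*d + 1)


(1) = (2*u - 14*sqrt(2))/(2*u + 1)
(2) = (k^2 + k*(-4 + 7*I) - 28*I)/(k^2 + k*(2 - I) - 2*I)
(3) = (z^2 - 3*z + 2)/(z + 4)
(4) = (-6*q + s)/s
(5) = (d^2 + 2*d - 24)/(d - 1)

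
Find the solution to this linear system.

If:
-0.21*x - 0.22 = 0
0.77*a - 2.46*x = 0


Then:
a = -3.35
x = -1.05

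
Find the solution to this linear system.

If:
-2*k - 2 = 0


Then:
k = -1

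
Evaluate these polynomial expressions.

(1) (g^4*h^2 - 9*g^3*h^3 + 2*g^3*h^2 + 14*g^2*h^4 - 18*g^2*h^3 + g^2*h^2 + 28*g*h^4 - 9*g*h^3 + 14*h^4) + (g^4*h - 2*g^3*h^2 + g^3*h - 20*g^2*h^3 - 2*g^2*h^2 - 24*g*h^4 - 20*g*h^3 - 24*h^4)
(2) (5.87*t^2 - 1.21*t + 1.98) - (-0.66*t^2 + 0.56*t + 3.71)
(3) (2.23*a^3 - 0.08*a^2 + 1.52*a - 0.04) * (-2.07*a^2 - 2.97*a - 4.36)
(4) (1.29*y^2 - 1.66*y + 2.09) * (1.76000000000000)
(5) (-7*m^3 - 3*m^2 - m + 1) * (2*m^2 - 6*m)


(1) = g^4*h^2 + g^4*h - 9*g^3*h^3 + g^3*h + 14*g^2*h^4 - 38*g^2*h^3 - g^2*h^2 + 4*g*h^4 - 29*g*h^3 - 10*h^4
(2) = 6.53*t^2 - 1.77*t - 1.73
(3) = -4.6161*a^5 - 6.4575*a^4 - 12.6316*a^3 - 4.0828*a^2 - 6.5084*a + 0.1744
(4) = 2.2704*y^2 - 2.9216*y + 3.6784
(5) = -14*m^5 + 36*m^4 + 16*m^3 + 8*m^2 - 6*m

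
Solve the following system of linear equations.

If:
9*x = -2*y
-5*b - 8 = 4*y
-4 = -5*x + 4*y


Then:
b = -112/115
x = 4/23
y = -18/23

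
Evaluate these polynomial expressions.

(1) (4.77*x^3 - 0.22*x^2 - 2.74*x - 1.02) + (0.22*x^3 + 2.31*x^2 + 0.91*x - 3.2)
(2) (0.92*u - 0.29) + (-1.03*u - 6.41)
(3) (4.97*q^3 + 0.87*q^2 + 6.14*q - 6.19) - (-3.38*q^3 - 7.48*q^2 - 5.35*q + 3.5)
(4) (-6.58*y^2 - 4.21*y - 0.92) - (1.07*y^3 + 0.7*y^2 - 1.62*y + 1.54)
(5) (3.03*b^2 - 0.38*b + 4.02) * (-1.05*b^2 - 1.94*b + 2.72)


(1) = 4.99*x^3 + 2.09*x^2 - 1.83*x - 4.22
(2) = -0.11*u - 6.7
(3) = 8.35*q^3 + 8.35*q^2 + 11.49*q - 9.69
(4) = -1.07*y^3 - 7.28*y^2 - 2.59*y - 2.46
(5) = -3.1815*b^4 - 5.4792*b^3 + 4.7578*b^2 - 8.8324*b + 10.9344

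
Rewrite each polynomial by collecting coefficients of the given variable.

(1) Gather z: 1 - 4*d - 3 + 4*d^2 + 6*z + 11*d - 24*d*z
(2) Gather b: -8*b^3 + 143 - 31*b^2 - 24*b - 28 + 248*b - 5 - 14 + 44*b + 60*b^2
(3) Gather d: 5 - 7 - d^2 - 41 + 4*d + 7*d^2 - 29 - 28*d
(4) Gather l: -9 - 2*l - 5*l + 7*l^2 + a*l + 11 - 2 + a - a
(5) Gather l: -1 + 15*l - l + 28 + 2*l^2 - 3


(1) = 4*d^2 + 7*d + z*(6 - 24*d) - 2
(2) = -8*b^3 + 29*b^2 + 268*b + 96
(3) = 6*d^2 - 24*d - 72
(4) = 7*l^2 + l*(a - 7)
(5) = 2*l^2 + 14*l + 24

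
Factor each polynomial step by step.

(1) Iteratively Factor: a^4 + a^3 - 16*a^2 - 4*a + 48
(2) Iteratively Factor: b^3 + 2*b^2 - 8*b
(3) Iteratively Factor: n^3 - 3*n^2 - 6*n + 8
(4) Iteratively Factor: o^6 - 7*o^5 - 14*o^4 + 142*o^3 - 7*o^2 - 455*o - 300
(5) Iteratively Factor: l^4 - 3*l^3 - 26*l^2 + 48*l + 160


(1) = (a + 2)*(a^3 - a^2 - 14*a + 24) = (a - 2)*(a + 2)*(a^2 + a - 12) = (a - 3)*(a - 2)*(a + 2)*(a + 4)
(2) = (b + 4)*(b^2 - 2*b) = b*(b + 4)*(b - 2)
(3) = (n + 2)*(n^2 - 5*n + 4) = (n - 1)*(n + 2)*(n - 4)
(4) = (o - 5)*(o^5 - 2*o^4 - 24*o^3 + 22*o^2 + 103*o + 60) = (o - 5)*(o - 3)*(o^4 + o^3 - 21*o^2 - 41*o - 20) = (o - 5)^2*(o - 3)*(o^3 + 6*o^2 + 9*o + 4) = (o - 5)^2*(o - 3)*(o + 4)*(o^2 + 2*o + 1) = (o - 5)^2*(o - 3)*(o + 1)*(o + 4)*(o + 1)
(5) = (l + 4)*(l^3 - 7*l^2 + 2*l + 40) = (l - 5)*(l + 4)*(l^2 - 2*l - 8) = (l - 5)*(l + 2)*(l + 4)*(l - 4)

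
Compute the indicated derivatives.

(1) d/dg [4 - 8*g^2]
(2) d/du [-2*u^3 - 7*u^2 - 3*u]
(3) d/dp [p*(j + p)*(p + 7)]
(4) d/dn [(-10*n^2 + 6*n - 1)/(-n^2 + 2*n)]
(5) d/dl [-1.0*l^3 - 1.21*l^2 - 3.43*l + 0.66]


(1) = -16*g
(2) = -6*u^2 - 14*u - 3
(3) = p*(j + p) + p*(p + 7) + (j + p)*(p + 7)
(4) = 2*(-7*n^2 - n + 1)/(n^2*(n^2 - 4*n + 4))
(5) = -3.0*l^2 - 2.42*l - 3.43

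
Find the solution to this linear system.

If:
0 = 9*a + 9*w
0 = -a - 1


Then:
a = -1
w = 1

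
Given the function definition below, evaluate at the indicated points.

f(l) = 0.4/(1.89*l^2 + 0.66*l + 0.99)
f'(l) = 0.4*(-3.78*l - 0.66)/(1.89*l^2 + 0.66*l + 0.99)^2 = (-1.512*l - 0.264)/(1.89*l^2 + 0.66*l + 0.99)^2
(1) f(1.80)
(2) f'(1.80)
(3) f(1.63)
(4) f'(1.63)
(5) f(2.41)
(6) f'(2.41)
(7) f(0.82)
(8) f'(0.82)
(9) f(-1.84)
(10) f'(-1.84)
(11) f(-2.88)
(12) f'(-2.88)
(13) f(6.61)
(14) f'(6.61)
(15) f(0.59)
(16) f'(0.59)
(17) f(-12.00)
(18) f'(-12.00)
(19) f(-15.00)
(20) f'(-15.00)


(1) = 0.05
(2) = -0.04
(3) = 0.06
(4) = -0.05
(5) = 0.03
(6) = -0.02
(7) = 0.14
(8) = -0.19
(9) = 0.06
(10) = 0.07
(11) = 0.03
(12) = 0.02
(13) = 0.00
(14) = -0.00
(15) = 0.20
(16) = -0.28
(17) = 0.00
(18) = 0.00
(19) = 0.00
(20) = 0.00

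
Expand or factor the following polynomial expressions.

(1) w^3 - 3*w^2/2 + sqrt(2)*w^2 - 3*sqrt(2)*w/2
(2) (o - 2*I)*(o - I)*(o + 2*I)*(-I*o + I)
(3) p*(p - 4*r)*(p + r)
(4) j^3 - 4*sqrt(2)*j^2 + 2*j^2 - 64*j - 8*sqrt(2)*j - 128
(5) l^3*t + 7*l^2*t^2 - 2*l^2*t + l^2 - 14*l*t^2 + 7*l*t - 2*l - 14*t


(1) = w*(w - 3/2)*(w + sqrt(2))
(2) = -I*o^4 - o^3 + I*o^3 + o^2 - 4*I*o^2 - 4*o + 4*I*o + 4
(3) = p^3 - 3*p^2*r - 4*p*r^2
(4) = (j + 2)*(j - 8*sqrt(2))*(j + 4*sqrt(2))
(5) = (l - 2)*(l + 7*t)*(l*t + 1)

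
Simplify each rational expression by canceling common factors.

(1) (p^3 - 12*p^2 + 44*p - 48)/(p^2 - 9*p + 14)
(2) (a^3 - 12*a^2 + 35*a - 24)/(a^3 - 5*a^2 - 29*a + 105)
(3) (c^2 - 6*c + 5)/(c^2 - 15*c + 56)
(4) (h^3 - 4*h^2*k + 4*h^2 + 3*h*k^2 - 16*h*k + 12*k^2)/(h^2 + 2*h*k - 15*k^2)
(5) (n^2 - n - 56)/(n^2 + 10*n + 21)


(1) = (p^2 - 10*p + 24)/(p - 7)
(2) = (a^2 - 9*a + 8)/(a^2 - 2*a - 35)
(3) = (c^2 - 6*c + 5)/(c^2 - 15*c + 56)
(4) = (h^2 - h*k + 4*h - 4*k)/(h + 5*k)
(5) = (n - 8)/(n + 3)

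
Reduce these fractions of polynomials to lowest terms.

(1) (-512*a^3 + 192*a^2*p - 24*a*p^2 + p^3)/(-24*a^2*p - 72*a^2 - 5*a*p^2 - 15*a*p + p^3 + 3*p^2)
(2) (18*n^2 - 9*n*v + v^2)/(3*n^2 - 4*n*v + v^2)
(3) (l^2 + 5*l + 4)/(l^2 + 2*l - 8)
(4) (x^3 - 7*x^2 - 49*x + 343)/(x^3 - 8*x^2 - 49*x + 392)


(1) = (64*a^2 - 16*a*p + p^2)/(3*a*p + 9*a + p^2 + 3*p)
(2) = (-6*n + v)/(-n + v)
(3) = (l + 1)/(l - 2)
(4) = (x - 7)/(x - 8)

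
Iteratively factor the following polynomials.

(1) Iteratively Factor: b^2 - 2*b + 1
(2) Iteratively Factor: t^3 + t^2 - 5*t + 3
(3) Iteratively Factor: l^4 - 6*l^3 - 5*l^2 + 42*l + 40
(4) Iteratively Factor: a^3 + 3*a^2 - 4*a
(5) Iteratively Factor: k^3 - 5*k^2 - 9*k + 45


(1) = (b - 1)*(b - 1)
(2) = (t + 3)*(t^2 - 2*t + 1) = (t - 1)*(t + 3)*(t - 1)
(3) = (l - 5)*(l^3 - l^2 - 10*l - 8) = (l - 5)*(l + 2)*(l^2 - 3*l - 4) = (l - 5)*(l + 1)*(l + 2)*(l - 4)
(4) = (a - 1)*(a^2 + 4*a) = a*(a - 1)*(a + 4)
(5) = (k - 5)*(k^2 - 9) = (k - 5)*(k - 3)*(k + 3)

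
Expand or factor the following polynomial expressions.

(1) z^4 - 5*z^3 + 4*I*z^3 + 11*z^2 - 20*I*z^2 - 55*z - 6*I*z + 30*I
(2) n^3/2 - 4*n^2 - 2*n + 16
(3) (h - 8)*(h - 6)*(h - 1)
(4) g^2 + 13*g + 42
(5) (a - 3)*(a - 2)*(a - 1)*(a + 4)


(1) = (z - 5)*(z - I)^2*(z + 6*I)
(2) = (n/2 + 1)*(n - 8)*(n - 2)
(3) = h^3 - 15*h^2 + 62*h - 48
(4) = (g + 6)*(g + 7)
(5) = a^4 - 2*a^3 - 13*a^2 + 38*a - 24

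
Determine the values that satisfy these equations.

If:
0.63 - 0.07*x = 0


Then:
x = 9.00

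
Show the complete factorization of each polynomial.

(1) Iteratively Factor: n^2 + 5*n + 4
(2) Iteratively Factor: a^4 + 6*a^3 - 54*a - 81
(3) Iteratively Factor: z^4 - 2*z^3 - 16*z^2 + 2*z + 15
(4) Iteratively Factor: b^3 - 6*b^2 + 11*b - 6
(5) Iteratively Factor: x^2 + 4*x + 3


(1) = (n + 1)*(n + 4)
(2) = (a + 3)*(a^3 + 3*a^2 - 9*a - 27) = (a + 3)^2*(a^2 - 9) = (a + 3)^3*(a - 3)
(3) = (z - 1)*(z^3 - z^2 - 17*z - 15) = (z - 1)*(z + 3)*(z^2 - 4*z - 5) = (z - 1)*(z + 1)*(z + 3)*(z - 5)
(4) = (b - 3)*(b^2 - 3*b + 2) = (b - 3)*(b - 2)*(b - 1)
(5) = (x + 3)*(x + 1)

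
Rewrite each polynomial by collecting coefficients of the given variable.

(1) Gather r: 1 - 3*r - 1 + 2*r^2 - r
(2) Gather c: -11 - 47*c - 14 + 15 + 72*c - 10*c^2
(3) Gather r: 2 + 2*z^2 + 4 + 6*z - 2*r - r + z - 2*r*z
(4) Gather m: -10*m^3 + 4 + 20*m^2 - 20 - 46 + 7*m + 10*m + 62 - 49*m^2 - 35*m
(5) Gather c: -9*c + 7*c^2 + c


(1) = 2*r^2 - 4*r
(2) = -10*c^2 + 25*c - 10
(3) = r*(-2*z - 3) + 2*z^2 + 7*z + 6
(4) = -10*m^3 - 29*m^2 - 18*m
(5) = 7*c^2 - 8*c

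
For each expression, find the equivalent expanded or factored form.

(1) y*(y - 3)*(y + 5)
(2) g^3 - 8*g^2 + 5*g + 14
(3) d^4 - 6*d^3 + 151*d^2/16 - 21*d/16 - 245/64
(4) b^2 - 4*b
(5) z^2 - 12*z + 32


(1) = y^3 + 2*y^2 - 15*y
(2) = (g - 7)*(g - 2)*(g + 1)
(3) = (d - 7/2)*(d - 7/4)*(d - 5/4)*(d + 1/2)
(4) = b*(b - 4)
(5) = (z - 8)*(z - 4)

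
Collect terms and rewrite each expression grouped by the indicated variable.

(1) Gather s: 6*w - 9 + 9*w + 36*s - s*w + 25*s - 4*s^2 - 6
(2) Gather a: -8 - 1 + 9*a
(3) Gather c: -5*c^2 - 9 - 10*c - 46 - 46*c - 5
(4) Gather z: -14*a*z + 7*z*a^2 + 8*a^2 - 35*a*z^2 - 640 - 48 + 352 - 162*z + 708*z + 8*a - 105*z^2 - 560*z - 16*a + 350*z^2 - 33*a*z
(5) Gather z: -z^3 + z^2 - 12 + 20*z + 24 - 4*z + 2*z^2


(1) = -4*s^2 + s*(61 - w) + 15*w - 15
(2) = 9*a - 9
(3) = -5*c^2 - 56*c - 60
(4) = 8*a^2 - 8*a + z^2*(245 - 35*a) + z*(7*a^2 - 47*a - 14) - 336
(5) = -z^3 + 3*z^2 + 16*z + 12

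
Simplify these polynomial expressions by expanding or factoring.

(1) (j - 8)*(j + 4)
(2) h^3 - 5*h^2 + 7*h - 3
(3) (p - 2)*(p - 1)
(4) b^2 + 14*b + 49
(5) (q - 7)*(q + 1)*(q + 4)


(1) = j^2 - 4*j - 32
(2) = (h - 3)*(h - 1)^2
(3) = p^2 - 3*p + 2
(4) = (b + 7)^2
(5) = q^3 - 2*q^2 - 31*q - 28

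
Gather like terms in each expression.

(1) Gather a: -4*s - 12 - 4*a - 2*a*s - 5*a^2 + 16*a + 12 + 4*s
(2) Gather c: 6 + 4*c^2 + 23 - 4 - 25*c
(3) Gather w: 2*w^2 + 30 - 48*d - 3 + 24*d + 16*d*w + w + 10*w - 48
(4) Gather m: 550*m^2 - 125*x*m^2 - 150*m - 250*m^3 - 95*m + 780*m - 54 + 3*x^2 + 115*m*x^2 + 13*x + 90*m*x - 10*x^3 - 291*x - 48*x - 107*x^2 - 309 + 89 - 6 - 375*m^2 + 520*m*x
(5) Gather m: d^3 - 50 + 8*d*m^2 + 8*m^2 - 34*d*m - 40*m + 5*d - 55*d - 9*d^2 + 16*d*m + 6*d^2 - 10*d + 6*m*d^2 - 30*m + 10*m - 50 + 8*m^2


(1) = -5*a^2 + a*(12 - 2*s)
(2) = 4*c^2 - 25*c + 25
(3) = -24*d + 2*w^2 + w*(16*d + 11) - 21
(4) = -250*m^3 + m^2*(175 - 125*x) + m*(115*x^2 + 610*x + 535) - 10*x^3 - 104*x^2 - 326*x - 280
(5) = d^3 - 3*d^2 - 60*d + m^2*(8*d + 16) + m*(6*d^2 - 18*d - 60) - 100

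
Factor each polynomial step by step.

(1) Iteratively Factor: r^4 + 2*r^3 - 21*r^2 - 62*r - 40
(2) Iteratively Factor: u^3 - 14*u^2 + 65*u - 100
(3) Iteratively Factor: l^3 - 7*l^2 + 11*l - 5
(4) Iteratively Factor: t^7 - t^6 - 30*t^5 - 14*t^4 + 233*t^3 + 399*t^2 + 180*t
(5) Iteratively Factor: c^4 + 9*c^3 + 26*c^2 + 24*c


(1) = (r + 1)*(r^3 + r^2 - 22*r - 40) = (r - 5)*(r + 1)*(r^2 + 6*r + 8) = (r - 5)*(r + 1)*(r + 2)*(r + 4)
(2) = (u - 4)*(u^2 - 10*u + 25) = (u - 5)*(u - 4)*(u - 5)
(3) = (l - 5)*(l^2 - 2*l + 1) = (l - 5)*(l - 1)*(l - 1)
(4) = (t - 4)*(t^6 + 3*t^5 - 18*t^4 - 86*t^3 - 111*t^2 - 45*t) = (t - 4)*(t + 3)*(t^5 - 18*t^3 - 32*t^2 - 15*t) = (t - 4)*(t + 3)^2*(t^4 - 3*t^3 - 9*t^2 - 5*t) = (t - 5)*(t - 4)*(t + 3)^2*(t^3 + 2*t^2 + t) = t*(t - 5)*(t - 4)*(t + 3)^2*(t^2 + 2*t + 1) = t*(t - 5)*(t - 4)*(t + 1)*(t + 3)^2*(t + 1)
(5) = (c + 4)*(c^3 + 5*c^2 + 6*c) = (c + 2)*(c + 4)*(c^2 + 3*c) = c*(c + 2)*(c + 4)*(c + 3)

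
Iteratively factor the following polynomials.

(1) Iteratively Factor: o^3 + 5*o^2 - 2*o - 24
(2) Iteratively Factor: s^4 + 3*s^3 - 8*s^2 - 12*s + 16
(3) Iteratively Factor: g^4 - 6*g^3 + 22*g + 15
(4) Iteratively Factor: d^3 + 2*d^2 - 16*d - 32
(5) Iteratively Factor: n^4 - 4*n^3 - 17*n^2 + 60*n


(1) = (o - 2)*(o^2 + 7*o + 12) = (o - 2)*(o + 3)*(o + 4)
(2) = (s - 2)*(s^3 + 5*s^2 + 2*s - 8) = (s - 2)*(s + 4)*(s^2 + s - 2) = (s - 2)*(s + 2)*(s + 4)*(s - 1)
(3) = (g + 1)*(g^3 - 7*g^2 + 7*g + 15) = (g - 5)*(g + 1)*(g^2 - 2*g - 3) = (g - 5)*(g - 3)*(g + 1)*(g + 1)
(4) = (d + 2)*(d^2 - 16) = (d + 2)*(d + 4)*(d - 4)
(5) = (n + 4)*(n^3 - 8*n^2 + 15*n) = (n - 3)*(n + 4)*(n^2 - 5*n) = (n - 5)*(n - 3)*(n + 4)*(n)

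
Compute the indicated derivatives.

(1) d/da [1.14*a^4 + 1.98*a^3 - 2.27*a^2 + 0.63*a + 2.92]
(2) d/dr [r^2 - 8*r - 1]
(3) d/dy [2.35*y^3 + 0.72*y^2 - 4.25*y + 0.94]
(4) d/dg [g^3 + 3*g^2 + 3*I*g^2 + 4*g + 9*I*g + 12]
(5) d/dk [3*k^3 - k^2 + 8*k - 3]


(1) = 4.56*a^3 + 5.94*a^2 - 4.54*a + 0.63
(2) = 2*r - 8
(3) = 7.05*y^2 + 1.44*y - 4.25
(4) = 3*g^2 + 6*g*(1 + I) + 4 + 9*I
(5) = 9*k^2 - 2*k + 8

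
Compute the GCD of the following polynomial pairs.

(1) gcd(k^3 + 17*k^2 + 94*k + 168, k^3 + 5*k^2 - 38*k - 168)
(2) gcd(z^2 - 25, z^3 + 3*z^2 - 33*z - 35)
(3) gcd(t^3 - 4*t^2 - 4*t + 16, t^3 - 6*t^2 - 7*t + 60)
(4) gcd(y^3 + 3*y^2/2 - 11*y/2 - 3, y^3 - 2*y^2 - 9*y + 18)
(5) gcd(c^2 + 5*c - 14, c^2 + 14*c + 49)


(1) = k^2 + 11*k + 28
(2) = z - 5
(3) = gcd((t - 4)*(t - 2)*(t + 2), (t - 5)*(t - 4)*(t + 3)) = t - 4
(4) = gcd((y - 2)*(y + 1/2)*(y + 3), (y - 3)*(y - 2)*(y + 3)) = y^2 + y - 6
(5) = c + 7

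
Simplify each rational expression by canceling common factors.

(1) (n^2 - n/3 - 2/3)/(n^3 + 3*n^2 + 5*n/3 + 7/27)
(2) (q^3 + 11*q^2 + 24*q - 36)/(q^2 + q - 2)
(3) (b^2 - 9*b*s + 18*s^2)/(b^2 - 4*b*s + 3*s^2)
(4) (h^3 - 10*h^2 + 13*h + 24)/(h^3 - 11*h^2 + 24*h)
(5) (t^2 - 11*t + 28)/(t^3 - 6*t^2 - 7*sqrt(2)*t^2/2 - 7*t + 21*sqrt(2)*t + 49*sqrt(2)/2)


(1) = (27*n^2 - 9*n - 18)/(27*n^3 + 81*n^2 + 45*n + 7)
(2) = (q^2 + 12*q + 36)/(q + 2)
(3) = (-b + 6*s)/(-b + s)
(4) = (h + 1)/h
(5) = (2*t - 8)/(2*t^2 + t*(2 - 7*sqrt(2)) - 7*sqrt(2))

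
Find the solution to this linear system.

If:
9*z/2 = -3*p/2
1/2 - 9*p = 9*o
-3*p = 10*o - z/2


Then:
o = -19/738
p = 10/123
z = -10/369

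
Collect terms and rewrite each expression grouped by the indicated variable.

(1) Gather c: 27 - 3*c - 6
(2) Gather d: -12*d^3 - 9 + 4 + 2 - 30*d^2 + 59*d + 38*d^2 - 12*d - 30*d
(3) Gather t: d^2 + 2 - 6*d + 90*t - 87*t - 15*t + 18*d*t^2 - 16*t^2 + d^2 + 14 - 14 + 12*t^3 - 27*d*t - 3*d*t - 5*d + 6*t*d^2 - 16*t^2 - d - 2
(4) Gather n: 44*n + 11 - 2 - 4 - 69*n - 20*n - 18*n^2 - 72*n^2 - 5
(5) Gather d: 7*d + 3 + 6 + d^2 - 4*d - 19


(1) = 21 - 3*c
(2) = -12*d^3 + 8*d^2 + 17*d - 3
(3) = 2*d^2 - 12*d + 12*t^3 + t^2*(18*d - 32) + t*(6*d^2 - 30*d - 12)
(4) = -90*n^2 - 45*n
(5) = d^2 + 3*d - 10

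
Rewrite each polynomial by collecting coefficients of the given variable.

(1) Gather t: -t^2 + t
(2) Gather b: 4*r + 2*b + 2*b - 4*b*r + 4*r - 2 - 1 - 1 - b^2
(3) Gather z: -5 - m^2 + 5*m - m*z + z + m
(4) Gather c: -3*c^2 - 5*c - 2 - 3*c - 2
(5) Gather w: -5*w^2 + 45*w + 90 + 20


(1) = -t^2 + t
(2) = -b^2 + b*(4 - 4*r) + 8*r - 4
(3) = -m^2 + 6*m + z*(1 - m) - 5
(4) = -3*c^2 - 8*c - 4
(5) = -5*w^2 + 45*w + 110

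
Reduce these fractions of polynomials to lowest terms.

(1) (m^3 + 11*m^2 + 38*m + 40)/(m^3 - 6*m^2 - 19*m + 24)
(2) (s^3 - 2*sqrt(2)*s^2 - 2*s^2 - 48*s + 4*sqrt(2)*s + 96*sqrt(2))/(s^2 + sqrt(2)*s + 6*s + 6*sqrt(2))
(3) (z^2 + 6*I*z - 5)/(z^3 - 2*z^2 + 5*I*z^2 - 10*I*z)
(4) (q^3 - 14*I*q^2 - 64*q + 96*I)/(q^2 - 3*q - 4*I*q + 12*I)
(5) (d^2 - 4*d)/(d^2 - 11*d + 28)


(1) = (m^3 + 11*m^2 + 38*m + 40)/(m^3 - 6*m^2 - 19*m + 24)
(2) = (s^2 + s*(-8 - 2*sqrt(2)) + 16*sqrt(2))/(s + sqrt(2))
(3) = (z + I)/(z^2 - 2*z)
(4) = (q^2 - 10*I*q - 24)/(q - 3)
(5) = d/(d - 7)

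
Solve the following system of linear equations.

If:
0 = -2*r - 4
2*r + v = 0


Then:
r = -2
v = 4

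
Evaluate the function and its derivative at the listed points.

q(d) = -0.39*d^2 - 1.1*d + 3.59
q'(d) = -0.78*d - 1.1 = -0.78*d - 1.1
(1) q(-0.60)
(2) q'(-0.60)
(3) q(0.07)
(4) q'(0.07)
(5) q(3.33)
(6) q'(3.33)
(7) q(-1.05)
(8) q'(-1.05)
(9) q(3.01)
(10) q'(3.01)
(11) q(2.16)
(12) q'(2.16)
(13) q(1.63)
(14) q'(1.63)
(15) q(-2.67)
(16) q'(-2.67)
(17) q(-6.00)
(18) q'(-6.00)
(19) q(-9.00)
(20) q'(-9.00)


(1) = 4.11
(2) = -0.63
(3) = 3.51
(4) = -1.15
(5) = -4.40
(6) = -3.70
(7) = 4.32
(8) = -0.28
(9) = -3.25
(10) = -3.45
(11) = -0.61
(12) = -2.78
(13) = 0.76
(14) = -2.37
(15) = 3.75
(16) = 0.98
(17) = -3.85
(18) = 3.58
(19) = -18.10
(20) = 5.92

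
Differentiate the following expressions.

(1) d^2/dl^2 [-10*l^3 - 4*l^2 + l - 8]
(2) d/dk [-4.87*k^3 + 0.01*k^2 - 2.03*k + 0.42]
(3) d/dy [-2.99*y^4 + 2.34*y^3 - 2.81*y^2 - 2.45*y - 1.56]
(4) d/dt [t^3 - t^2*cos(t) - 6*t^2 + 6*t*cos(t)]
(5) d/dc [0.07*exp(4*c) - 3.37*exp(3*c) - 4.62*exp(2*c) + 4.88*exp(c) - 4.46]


(1) = -60*l - 8
(2) = -14.61*k^2 + 0.02*k - 2.03
(3) = -11.96*y^3 + 7.02*y^2 - 5.62*y - 2.45
(4) = t^2*sin(t) + 3*t^2 - 6*t*sin(t) - 2*t*cos(t) - 12*t + 6*cos(t)
(5) = (0.28*exp(3*c) - 10.11*exp(2*c) - 9.24*exp(c) + 4.88)*exp(c)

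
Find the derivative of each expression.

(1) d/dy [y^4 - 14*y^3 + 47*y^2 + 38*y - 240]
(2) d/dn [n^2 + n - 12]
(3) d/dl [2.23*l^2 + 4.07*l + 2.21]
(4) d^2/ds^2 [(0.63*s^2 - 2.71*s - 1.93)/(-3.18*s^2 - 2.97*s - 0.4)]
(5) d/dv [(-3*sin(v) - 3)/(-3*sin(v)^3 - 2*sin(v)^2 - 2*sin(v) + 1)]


(1) = 4*y^3 - 42*y^2 + 94*y + 38
(2) = 2*n + 1
(3) = 4.46*l + 4.07
(4) = (66.709404*s^3 + 121.909752*s^2 + 88.685748*s + 22.498194)/(32.157432*s^6 + 90.101484*s^5 + 96.286266*s^4 + 48.865113*s^3 + 12.11148*s^2 + 1.4256*s + 0.064)
(5) = -3*(6*sin(v)^3 + 11*sin(v)^2 + 4*sin(v) + 3)*cos(v)/((3*sin(v) - 1)^2*(sin(v)^2 + sin(v) + 1)^2)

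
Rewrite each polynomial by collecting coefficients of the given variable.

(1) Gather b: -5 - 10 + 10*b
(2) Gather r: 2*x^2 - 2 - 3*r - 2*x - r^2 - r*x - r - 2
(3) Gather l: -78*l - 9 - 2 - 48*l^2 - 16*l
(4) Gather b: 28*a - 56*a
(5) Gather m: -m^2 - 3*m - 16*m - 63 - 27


(1) = 10*b - 15
(2) = -r^2 + r*(-x - 4) + 2*x^2 - 2*x - 4
(3) = -48*l^2 - 94*l - 11
(4) = -28*a
(5) = -m^2 - 19*m - 90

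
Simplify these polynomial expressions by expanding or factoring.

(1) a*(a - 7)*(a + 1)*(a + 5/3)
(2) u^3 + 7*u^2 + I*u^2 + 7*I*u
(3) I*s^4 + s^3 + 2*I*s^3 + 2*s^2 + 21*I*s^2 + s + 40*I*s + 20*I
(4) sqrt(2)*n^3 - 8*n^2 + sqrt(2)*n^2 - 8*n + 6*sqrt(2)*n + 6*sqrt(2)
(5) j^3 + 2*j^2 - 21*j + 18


(1) = a^4 - 13*a^3/3 - 17*a^2 - 35*a/3
(2) = u*(u + 7)*(u + I)
(3) = (s + 1)*(s - 5*I)*(s + 4*I)*(I*s + I)
(4) = (n - 3*sqrt(2))*(n - sqrt(2))*(sqrt(2)*n + sqrt(2))
(5) = (j - 3)*(j - 1)*(j + 6)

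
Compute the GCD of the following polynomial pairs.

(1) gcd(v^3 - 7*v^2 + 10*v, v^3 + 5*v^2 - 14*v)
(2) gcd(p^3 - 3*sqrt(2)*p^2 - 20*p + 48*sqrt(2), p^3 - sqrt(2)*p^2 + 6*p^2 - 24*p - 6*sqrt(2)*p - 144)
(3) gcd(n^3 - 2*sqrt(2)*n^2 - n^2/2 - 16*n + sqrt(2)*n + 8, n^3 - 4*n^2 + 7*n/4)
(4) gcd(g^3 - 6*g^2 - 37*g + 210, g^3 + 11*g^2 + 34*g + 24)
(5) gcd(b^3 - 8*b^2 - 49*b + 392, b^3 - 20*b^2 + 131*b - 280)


(1) = v^2 - 2*v
(2) = p^2 - sqrt(2)*p - 24
(3) = gcd((n - 1/2)*(n - 4*sqrt(2))*(n + 2*sqrt(2)), n*(n - 7/2)*(n - 1/2)) = n - 1/2
(4) = g + 6
(5) = b^2 - 15*b + 56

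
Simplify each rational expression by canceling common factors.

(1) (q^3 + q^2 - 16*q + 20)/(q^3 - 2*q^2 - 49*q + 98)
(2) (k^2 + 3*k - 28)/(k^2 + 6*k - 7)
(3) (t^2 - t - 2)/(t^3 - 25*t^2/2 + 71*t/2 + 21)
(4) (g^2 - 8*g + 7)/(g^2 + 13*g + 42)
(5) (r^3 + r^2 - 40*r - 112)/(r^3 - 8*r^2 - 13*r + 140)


(1) = (q^2 + 3*q - 10)/(q^2 - 49)
(2) = (k - 4)/(k - 1)
(3) = (2*t^2 - 2*t - 4)/(2*t^3 - 25*t^2 + 71*t + 42)
(4) = (g^2 - 8*g + 7)/(g^2 + 13*g + 42)
(5) = (r + 4)/(r - 5)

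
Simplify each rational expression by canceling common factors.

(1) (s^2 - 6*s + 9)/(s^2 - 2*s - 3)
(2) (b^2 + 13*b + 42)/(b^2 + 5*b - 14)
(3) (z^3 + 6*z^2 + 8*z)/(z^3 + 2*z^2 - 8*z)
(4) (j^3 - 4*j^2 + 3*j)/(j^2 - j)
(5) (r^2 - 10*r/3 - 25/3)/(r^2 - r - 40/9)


(1) = (s - 3)/(s + 1)
(2) = (b + 6)/(b - 2)
(3) = (z + 2)/(z - 2)
(4) = j - 3
(5) = (3*r - 15)/(3*r - 8)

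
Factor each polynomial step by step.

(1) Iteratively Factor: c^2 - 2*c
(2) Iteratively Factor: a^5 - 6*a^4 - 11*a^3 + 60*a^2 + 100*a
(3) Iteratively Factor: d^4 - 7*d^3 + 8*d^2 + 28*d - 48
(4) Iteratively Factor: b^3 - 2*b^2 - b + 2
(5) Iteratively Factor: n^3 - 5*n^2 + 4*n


(1) = (c)*(c - 2)
(2) = (a + 2)*(a^4 - 8*a^3 + 5*a^2 + 50*a) = (a - 5)*(a + 2)*(a^3 - 3*a^2 - 10*a) = (a - 5)^2*(a + 2)*(a^2 + 2*a) = (a - 5)^2*(a + 2)^2*(a)
(3) = (d - 4)*(d^3 - 3*d^2 - 4*d + 12) = (d - 4)*(d - 2)*(d^2 - d - 6) = (d - 4)*(d - 2)*(d + 2)*(d - 3)
(4) = (b - 2)*(b^2 - 1) = (b - 2)*(b - 1)*(b + 1)
(5) = (n - 4)*(n^2 - n) = (n - 4)*(n - 1)*(n)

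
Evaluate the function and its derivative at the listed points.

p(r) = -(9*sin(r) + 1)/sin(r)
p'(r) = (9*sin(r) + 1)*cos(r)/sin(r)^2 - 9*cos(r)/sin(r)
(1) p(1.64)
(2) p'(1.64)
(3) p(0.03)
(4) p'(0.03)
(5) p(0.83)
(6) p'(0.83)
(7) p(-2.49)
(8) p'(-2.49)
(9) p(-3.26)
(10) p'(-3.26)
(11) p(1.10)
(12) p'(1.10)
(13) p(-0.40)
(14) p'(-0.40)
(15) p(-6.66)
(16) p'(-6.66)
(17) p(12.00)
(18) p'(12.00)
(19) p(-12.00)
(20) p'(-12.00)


(1) = -10.00
(2) = -0.07
(3) = -42.34
(4) = 1110.94
(5) = -10.36
(6) = 1.24
(7) = -7.35
(8) = -2.16
(9) = -17.47
(10) = -71.16
(11) = -10.12
(12) = 0.57
(13) = -6.43
(14) = 6.07
(15) = -6.28
(16) = 6.87
(17) = -7.14
(18) = 2.93
(19) = -10.86
(20) = 2.93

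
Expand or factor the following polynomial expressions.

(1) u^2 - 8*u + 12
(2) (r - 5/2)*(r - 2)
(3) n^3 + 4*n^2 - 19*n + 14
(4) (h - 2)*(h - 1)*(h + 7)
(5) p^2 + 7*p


(1) = (u - 6)*(u - 2)
(2) = r^2 - 9*r/2 + 5
(3) = (n - 2)*(n - 1)*(n + 7)
(4) = h^3 + 4*h^2 - 19*h + 14
(5) = p*(p + 7)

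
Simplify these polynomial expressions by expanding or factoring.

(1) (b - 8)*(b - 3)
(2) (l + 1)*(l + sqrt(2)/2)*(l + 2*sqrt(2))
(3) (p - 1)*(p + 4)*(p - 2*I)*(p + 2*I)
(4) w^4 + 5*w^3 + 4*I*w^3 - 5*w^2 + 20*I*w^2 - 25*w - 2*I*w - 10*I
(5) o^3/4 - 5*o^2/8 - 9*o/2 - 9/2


(1) = b^2 - 11*b + 24
(2) = l^3 + l^2 + 5*sqrt(2)*l^2/2 + 2*l + 5*sqrt(2)*l/2 + 2
(3) = p^4 + 3*p^3 + 12*p - 16
(4) = (w + 5)*(w + I)^2*(w + 2*I)
(5) = (o/4 + 1/2)*(o - 6)*(o + 3/2)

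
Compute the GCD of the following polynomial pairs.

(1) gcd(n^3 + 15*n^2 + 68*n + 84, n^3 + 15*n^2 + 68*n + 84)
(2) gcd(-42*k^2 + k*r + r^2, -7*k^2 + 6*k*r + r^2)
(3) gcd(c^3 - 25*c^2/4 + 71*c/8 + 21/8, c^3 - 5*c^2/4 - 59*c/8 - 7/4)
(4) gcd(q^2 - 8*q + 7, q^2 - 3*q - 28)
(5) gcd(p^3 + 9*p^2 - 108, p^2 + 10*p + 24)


(1) = gcd((n + 2)*(n + 6)*(n + 7), (n + 2)*(n + 6)*(n + 7)) = n^3 + 15*n^2 + 68*n + 84
(2) = gcd((-6*k + r)*(7*k + r), (-k + r)*(7*k + r)) = 7*k + r
(3) = gcd((c - 7/2)*(c - 3)*(c + 1/4), (c - 7/2)*(c + 1/4)*(c + 2)) = c^2 - 13*c/4 - 7/8
(4) = q - 7
(5) = gcd((p - 3)*(p + 6)^2, (p + 4)*(p + 6)) = p + 6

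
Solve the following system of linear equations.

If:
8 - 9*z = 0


Then:
z = 8/9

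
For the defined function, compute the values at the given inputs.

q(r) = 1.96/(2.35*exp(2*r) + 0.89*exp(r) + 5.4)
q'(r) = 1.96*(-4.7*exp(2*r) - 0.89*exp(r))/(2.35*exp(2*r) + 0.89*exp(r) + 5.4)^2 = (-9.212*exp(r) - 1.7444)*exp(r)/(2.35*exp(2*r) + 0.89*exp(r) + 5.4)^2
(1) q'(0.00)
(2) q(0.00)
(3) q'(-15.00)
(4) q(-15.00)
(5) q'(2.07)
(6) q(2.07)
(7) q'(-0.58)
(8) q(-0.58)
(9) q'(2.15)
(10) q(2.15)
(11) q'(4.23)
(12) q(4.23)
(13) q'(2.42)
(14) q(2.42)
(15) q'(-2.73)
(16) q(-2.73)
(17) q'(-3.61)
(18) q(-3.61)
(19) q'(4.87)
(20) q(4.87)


(1) = -0.15
(2) = 0.23
(3) = -0.00
(4) = 0.36
(5) = -0.02
(6) = 0.01
(7) = -0.09
(8) = 0.30
(9) = -0.02
(10) = 0.01
(11) = -0.00
(12) = 0.00
(13) = -0.01
(14) = 0.01
(15) = -0.01
(16) = 0.36
(17) = -0.00
(18) = 0.36
(19) = -0.00
(20) = 0.00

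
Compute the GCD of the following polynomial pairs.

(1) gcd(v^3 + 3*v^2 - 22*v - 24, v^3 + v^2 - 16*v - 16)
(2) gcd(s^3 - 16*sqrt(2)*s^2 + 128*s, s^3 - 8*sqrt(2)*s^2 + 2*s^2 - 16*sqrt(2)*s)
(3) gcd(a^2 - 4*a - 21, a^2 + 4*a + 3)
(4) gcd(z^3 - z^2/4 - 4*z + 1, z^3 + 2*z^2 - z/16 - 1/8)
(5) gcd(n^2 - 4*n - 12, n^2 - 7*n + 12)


(1) = gcd((v - 4)*(v + 1)*(v + 6), (v - 4)*(v + 1)*(v + 4)) = v^2 - 3*v - 4
(2) = s^2 - 8*sqrt(2)*s
(3) = a + 3
(4) = z^2 + 7*z/4 - 1/2
(5) = 1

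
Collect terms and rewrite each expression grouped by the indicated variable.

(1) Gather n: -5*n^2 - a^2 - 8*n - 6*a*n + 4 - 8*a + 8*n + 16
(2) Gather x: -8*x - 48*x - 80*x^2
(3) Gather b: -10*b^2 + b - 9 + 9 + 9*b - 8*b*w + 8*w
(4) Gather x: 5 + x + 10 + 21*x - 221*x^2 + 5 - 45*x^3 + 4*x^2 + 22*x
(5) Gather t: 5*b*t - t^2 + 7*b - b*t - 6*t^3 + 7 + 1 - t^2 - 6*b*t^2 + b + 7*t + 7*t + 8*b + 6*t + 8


(1) = -a^2 - 6*a*n - 8*a - 5*n^2 + 20
(2) = -80*x^2 - 56*x
(3) = -10*b^2 + b*(10 - 8*w) + 8*w
(4) = -45*x^3 - 217*x^2 + 44*x + 20
(5) = 16*b - 6*t^3 + t^2*(-6*b - 2) + t*(4*b + 20) + 16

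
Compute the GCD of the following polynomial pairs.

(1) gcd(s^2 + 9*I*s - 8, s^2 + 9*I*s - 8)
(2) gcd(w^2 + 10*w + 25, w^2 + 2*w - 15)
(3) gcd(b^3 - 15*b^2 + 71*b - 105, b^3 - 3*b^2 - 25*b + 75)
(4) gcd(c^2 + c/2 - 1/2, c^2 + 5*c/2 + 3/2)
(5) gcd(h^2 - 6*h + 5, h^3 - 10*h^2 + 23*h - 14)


(1) = s^2 + 9*I*s - 8
(2) = w + 5
(3) = gcd((b - 7)*(b - 5)*(b - 3), (b - 5)*(b - 3)*(b + 5)) = b^2 - 8*b + 15
(4) = gcd((c - 1/2)*(c + 1), (c + 1)*(c + 3/2)) = c + 1
(5) = gcd((h - 5)*(h - 1), (h - 7)*(h - 2)*(h - 1)) = h - 1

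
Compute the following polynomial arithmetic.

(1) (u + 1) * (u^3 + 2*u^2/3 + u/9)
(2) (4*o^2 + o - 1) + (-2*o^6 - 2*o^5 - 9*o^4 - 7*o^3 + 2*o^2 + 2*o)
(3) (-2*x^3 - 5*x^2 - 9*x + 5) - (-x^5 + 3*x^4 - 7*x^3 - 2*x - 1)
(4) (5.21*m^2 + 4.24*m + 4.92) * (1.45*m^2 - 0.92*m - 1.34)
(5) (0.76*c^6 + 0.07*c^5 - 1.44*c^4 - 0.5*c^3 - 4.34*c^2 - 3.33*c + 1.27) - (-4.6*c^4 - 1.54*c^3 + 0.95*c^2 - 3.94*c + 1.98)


(1) = u^4 + 5*u^3/3 + 7*u^2/9 + u/9
(2) = -2*o^6 - 2*o^5 - 9*o^4 - 7*o^3 + 6*o^2 + 3*o - 1
(3) = x^5 - 3*x^4 + 5*x^3 - 5*x^2 - 7*x + 6
(4) = 7.5545*m^4 + 1.3548*m^3 - 3.7482*m^2 - 10.208*m - 6.5928
(5) = 0.76*c^6 + 0.07*c^5 + 3.16*c^4 + 1.04*c^3 - 5.29*c^2 + 0.61*c - 0.71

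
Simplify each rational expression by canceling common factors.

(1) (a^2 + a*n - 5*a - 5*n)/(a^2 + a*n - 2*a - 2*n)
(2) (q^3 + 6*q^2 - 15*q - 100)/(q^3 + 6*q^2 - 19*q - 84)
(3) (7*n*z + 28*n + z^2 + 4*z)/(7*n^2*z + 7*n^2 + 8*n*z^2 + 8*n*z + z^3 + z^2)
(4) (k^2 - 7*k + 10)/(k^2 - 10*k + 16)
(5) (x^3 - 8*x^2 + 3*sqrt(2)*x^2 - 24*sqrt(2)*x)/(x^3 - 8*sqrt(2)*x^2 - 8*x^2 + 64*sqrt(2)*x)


(1) = (a - 5)/(a - 2)
(2) = (q^2 + 10*q + 25)/(q^2 + 10*q + 21)
(3) = (z + 4)/(n*z + n + z^2 + z)
(4) = (k - 5)/(k - 8)
(5) = (x + 3*sqrt(2))/(x - 8*sqrt(2))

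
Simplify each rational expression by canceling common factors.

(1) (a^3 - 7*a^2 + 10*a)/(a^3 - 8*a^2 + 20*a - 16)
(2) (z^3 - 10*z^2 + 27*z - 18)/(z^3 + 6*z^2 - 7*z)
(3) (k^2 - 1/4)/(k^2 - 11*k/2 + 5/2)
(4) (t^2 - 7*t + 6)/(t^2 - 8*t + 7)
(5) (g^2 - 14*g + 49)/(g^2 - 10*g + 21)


(1) = (a^2 - 5*a)/(a^2 - 6*a + 8)
(2) = (z^2 - 9*z + 18)/(z^2 + 7*z)
(3) = (2*k + 1)/(2*k - 10)
(4) = (t - 6)/(t - 7)
(5) = (g - 7)/(g - 3)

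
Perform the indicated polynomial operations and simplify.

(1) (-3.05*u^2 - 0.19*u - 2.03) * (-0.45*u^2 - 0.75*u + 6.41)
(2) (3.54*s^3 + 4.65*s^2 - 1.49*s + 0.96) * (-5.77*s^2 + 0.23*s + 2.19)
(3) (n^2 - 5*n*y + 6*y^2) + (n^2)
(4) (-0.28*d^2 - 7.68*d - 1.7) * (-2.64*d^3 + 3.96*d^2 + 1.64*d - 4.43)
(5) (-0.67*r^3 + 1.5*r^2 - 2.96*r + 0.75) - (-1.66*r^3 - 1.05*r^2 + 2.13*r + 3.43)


(1) = 1.3725*u^4 + 2.373*u^3 - 18.4945*u^2 + 0.3046*u - 13.0123
(2) = -20.4258*s^5 - 26.0163*s^4 + 17.4194*s^3 + 4.3016*s^2 - 3.0423*s + 2.1024
(3) = 2*n^2 - 5*n*y + 6*y^2
(4) = 0.7392*d^5 + 19.1664*d^4 - 26.384*d^3 - 18.0868*d^2 + 31.2344*d + 7.531
(5) = 0.99*r^3 + 2.55*r^2 - 5.09*r - 2.68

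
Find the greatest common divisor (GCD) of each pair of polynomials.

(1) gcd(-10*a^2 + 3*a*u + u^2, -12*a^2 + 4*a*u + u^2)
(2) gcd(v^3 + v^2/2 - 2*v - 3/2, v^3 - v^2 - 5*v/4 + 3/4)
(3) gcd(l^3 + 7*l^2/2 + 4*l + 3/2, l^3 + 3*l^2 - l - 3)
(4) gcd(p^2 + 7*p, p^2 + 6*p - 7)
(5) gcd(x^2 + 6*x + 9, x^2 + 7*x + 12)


(1) = gcd((-2*a + u)*(5*a + u), (-2*a + u)*(6*a + u)) = -2*a + u
(2) = v^2 - v/2 - 3/2
(3) = gcd((l + 1)^2*(l + 3/2), (l - 1)*(l + 1)*(l + 3)) = l + 1
(4) = gcd(p*(p + 7), (p - 1)*(p + 7)) = p + 7
(5) = gcd((x + 3)^2, (x + 3)*(x + 4)) = x + 3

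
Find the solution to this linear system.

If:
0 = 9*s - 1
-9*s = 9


Then:
No Solution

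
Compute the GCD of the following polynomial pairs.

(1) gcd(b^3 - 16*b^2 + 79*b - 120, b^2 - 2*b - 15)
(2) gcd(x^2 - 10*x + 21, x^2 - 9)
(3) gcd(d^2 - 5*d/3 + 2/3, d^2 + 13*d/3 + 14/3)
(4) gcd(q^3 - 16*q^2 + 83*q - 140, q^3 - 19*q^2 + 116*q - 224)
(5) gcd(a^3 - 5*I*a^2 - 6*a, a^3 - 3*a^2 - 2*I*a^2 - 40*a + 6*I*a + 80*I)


(1) = gcd((b - 8)*(b - 5)*(b - 3), (b - 5)*(b + 3)) = b - 5
(2) = gcd((x - 7)*(x - 3), (x - 3)*(x + 3)) = x - 3
(3) = 1
(4) = gcd((q - 7)*(q - 5)*(q - 4), (q - 8)*(q - 7)*(q - 4)) = q^2 - 11*q + 28
(5) = gcd(a*(a - 3*I)*(a - 2*I), (a - 8)*(a + 5)*(a - 2*I)) = a - 2*I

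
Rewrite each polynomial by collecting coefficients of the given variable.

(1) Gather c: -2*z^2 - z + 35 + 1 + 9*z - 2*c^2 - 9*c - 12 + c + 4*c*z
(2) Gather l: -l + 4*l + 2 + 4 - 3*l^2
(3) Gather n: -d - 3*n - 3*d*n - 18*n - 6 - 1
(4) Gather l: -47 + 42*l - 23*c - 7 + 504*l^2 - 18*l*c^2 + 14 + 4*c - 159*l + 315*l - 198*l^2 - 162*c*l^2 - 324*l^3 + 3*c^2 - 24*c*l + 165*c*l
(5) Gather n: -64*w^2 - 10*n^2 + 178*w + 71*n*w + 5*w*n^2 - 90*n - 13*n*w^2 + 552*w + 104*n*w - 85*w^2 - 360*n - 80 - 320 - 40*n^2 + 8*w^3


(1) = -2*c^2 + c*(4*z - 8) - 2*z^2 + 8*z + 24
(2) = -3*l^2 + 3*l + 6
(3) = -d + n*(-3*d - 21) - 7
(4) = 3*c^2 - 19*c - 324*l^3 + l^2*(306 - 162*c) + l*(-18*c^2 + 141*c + 198) - 40
(5) = n^2*(5*w - 50) + n*(-13*w^2 + 175*w - 450) + 8*w^3 - 149*w^2 + 730*w - 400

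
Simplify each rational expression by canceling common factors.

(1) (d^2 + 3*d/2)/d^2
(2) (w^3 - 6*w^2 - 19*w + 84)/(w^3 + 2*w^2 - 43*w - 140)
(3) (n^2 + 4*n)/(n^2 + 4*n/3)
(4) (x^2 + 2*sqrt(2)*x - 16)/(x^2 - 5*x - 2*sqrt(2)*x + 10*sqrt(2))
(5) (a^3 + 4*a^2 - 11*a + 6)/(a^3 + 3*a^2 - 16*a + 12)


(1) = (2*d + 3)/(2*d)
(2) = (w - 3)/(w + 5)
(3) = (3*n + 12)/(3*n + 4)
(4) = (x + 4*sqrt(2))/(x - 5)
(5) = (a - 1)/(a - 2)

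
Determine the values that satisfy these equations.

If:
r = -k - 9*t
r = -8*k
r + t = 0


Then:
k = 0
r = 0
t = 0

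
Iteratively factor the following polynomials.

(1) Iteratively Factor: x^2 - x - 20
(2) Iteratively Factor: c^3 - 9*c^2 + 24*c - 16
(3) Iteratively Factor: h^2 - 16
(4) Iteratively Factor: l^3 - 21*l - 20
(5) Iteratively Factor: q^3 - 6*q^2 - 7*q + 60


(1) = (x + 4)*(x - 5)
(2) = (c - 4)*(c^2 - 5*c + 4) = (c - 4)*(c - 1)*(c - 4)
(3) = (h + 4)*(h - 4)
(4) = (l + 1)*(l^2 - l - 20) = (l + 1)*(l + 4)*(l - 5)
(5) = (q + 3)*(q^2 - 9*q + 20) = (q - 4)*(q + 3)*(q - 5)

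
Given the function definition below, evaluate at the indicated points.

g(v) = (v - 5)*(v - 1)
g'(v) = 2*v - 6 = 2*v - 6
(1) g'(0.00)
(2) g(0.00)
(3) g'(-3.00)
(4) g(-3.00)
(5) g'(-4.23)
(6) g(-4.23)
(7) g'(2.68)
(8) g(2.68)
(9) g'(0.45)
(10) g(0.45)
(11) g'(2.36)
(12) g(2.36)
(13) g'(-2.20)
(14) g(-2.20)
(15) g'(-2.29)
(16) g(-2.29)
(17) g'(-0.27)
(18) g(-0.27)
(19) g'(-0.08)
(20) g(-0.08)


(1) = -6.00
(2) = 5.00
(3) = -12.00
(4) = 32.00
(5) = -14.46
(6) = 48.27
(7) = -0.64
(8) = -3.90
(9) = -5.10
(10) = 2.50
(11) = -1.28
(12) = -3.59
(13) = -10.40
(14) = 23.04
(15) = -10.58
(16) = 23.98
(17) = -6.54
(18) = 6.69
(19) = -6.16
(20) = 5.49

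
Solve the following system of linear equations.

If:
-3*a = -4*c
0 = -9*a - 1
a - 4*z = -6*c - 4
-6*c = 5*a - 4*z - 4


Then:
No Solution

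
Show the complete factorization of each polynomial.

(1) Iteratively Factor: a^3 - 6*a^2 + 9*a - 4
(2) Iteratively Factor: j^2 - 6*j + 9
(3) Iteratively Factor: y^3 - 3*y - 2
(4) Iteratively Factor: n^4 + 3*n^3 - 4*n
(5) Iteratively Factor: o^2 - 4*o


(1) = (a - 4)*(a^2 - 2*a + 1) = (a - 4)*(a - 1)*(a - 1)
(2) = (j - 3)*(j - 3)
(3) = (y + 1)*(y^2 - y - 2) = (y + 1)^2*(y - 2)
(4) = (n + 2)*(n^3 + n^2 - 2*n) = (n + 2)^2*(n^2 - n) = n*(n + 2)^2*(n - 1)
(5) = (o - 4)*(o)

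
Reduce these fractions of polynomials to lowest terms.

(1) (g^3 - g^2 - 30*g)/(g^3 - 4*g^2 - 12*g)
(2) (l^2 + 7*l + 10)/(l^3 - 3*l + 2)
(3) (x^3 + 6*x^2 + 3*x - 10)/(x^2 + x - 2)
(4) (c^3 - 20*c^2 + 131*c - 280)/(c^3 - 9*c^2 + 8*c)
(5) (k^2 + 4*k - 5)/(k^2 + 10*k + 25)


(1) = (g + 5)/(g + 2)
(2) = (l + 5)/(l^2 - 2*l + 1)
(3) = x + 5
(4) = (c^2 - 12*c + 35)/(c^2 - c)
(5) = (k - 1)/(k + 5)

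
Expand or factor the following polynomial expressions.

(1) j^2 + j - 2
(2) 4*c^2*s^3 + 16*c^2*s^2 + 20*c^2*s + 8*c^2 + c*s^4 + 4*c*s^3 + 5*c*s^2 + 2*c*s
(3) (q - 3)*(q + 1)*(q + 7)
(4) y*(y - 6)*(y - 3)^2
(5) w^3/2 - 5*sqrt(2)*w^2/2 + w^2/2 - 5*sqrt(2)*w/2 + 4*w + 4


(1) = (j - 1)*(j + 2)
(2) = (4*c + s)*(s + 1)*(s + 2)*(c*s + c)
(3) = q^3 + 5*q^2 - 17*q - 21
(4) = y^4 - 12*y^3 + 45*y^2 - 54*y
(5) = (w/2 + 1/2)*(w - 4*sqrt(2))*(w - sqrt(2))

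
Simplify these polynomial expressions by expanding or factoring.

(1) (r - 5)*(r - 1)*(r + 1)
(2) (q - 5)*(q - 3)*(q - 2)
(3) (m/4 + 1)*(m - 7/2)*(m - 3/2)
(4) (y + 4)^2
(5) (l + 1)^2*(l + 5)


(1) = r^3 - 5*r^2 - r + 5
(2) = q^3 - 10*q^2 + 31*q - 30
(3) = m^3/4 - m^2/4 - 59*m/16 + 21/4
(4) = y^2 + 8*y + 16
(5) = l^3 + 7*l^2 + 11*l + 5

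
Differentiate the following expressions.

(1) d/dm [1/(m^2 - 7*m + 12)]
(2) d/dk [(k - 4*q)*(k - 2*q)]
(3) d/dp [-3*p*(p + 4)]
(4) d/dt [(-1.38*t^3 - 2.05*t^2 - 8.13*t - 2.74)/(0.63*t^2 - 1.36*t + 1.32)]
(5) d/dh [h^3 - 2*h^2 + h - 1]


(1) = (7 - 2*m)/(m^2 - 7*m + 12)^2
(2) = 2*k - 6*q
(3) = -6*p - 12
(4) = (-0.8694*t^4 + 3.7536*t^3 + 2.4451*t^2 - 1.9596*t - 14.458)/(0.3969*t^4 - 1.7136*t^3 + 3.5128*t^2 - 3.5904*t + 1.7424)
(5) = 3*h^2 - 4*h + 1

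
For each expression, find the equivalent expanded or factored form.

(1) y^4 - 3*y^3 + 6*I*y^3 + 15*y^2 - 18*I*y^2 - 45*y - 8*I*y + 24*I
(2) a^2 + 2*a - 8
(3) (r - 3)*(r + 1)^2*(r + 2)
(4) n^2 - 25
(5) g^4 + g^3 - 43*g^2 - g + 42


(1) = (y - 3)*(y - I)^2*(y + 8*I)
(2) = (a - 2)*(a + 4)
(3) = r^4 + r^3 - 7*r^2 - 13*r - 6
(4) = (n - 5)*(n + 5)
(5) = (g - 6)*(g - 1)*(g + 1)*(g + 7)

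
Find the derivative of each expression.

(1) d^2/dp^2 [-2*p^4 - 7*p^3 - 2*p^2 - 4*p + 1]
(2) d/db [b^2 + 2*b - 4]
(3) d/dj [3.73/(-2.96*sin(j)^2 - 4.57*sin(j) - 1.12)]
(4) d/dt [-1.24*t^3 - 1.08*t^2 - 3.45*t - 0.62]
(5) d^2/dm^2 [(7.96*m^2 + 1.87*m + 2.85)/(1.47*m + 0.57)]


(1) = -24*p^2 - 42*p - 4
(2) = 2*b + 2
(3) = (22.0816*sin(j) + 17.0461)*cos(j)/(2.96*sin(j)^2 + 4.57*sin(j) + 1.12)^2
(4) = -3.72*t^2 - 2.16*t - 3.45
(5) = 14.355792/(3.176523*m^3 + 3.695139*m^2 + 1.432809*m + 0.185193)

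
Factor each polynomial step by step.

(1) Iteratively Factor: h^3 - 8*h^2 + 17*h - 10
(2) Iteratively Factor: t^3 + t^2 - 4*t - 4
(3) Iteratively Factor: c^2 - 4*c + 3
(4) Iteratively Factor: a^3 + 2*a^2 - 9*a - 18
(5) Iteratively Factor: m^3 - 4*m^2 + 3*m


(1) = (h - 2)*(h^2 - 6*h + 5) = (h - 5)*(h - 2)*(h - 1)
(2) = (t + 1)*(t^2 - 4) = (t - 2)*(t + 1)*(t + 2)
(3) = (c - 3)*(c - 1)
(4) = (a + 3)*(a^2 - a - 6) = (a + 2)*(a + 3)*(a - 3)
(5) = (m)*(m^2 - 4*m + 3) = m*(m - 3)*(m - 1)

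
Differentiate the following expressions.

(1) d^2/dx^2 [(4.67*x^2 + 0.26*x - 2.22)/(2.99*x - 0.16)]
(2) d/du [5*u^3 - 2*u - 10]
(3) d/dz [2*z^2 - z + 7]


(1) = -39.206172/(26.730899*x^3 - 4.291248*x^2 + 0.229632*x - 0.004096)
(2) = 15*u^2 - 2
(3) = 4*z - 1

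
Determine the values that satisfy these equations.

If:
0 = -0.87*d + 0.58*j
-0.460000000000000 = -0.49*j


Then:
d = 0.63
j = 0.94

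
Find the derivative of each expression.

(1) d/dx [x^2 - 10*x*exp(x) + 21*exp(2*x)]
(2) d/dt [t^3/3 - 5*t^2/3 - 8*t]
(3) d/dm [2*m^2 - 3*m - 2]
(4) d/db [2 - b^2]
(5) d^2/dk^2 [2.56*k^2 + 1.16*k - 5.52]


(1) = -10*x*exp(x) + 2*x + 42*exp(2*x) - 10*exp(x)
(2) = t^2 - 10*t/3 - 8
(3) = 4*m - 3
(4) = -2*b
(5) = 5.12000000000000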